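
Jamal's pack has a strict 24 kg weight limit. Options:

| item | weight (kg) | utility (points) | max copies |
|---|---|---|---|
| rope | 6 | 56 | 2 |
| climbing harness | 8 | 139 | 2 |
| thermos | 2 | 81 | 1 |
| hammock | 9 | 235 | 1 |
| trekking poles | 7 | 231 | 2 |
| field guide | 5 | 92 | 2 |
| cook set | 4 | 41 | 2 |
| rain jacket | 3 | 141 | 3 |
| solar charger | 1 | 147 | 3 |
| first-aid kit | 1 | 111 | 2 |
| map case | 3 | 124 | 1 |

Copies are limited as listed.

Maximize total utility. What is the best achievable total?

Greedy by ratio would take thermos + field guide + 3×rain jacket + 3×solar charger + 2×first-aid kit + map case: 24 kg used, total 1383.
Replace thermos and field guide with trekking poles: the trade gains 58 net, giving 1441 at 24 kg.
Every other selection either busts 24 kg or exceeds an availability limit or fails to beat 1441.

1441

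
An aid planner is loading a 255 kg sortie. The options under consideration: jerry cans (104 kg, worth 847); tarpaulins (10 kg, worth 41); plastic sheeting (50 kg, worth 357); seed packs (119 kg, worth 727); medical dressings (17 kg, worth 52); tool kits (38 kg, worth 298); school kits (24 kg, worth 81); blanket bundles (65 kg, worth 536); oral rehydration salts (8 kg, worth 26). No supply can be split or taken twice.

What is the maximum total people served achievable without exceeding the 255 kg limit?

1862

Taking the top-ratio supplies first gives jerry cans + tarpaulins + tool kits + school kits + blanket bundles + oral rehydration salts for 1829 (249 kg).
The 46 kg tied up in tool kits and oral rehydration salts is better spent on plastic sheeting — total rises to 1862 (253 kg).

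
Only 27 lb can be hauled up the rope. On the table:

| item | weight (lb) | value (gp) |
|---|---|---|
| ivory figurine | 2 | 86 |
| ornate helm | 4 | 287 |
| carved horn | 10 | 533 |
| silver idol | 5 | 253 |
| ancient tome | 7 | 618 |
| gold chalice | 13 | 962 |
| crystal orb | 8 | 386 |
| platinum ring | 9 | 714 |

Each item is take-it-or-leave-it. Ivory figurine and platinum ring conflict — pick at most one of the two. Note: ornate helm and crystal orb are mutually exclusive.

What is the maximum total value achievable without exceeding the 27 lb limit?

1963

Taking ornate helm + gold chalice + platinum ring: 26 lb used, 1963 in value.
Runner-up ivory figurine + ornate helm + ancient tome + gold chalice tops out at 1953.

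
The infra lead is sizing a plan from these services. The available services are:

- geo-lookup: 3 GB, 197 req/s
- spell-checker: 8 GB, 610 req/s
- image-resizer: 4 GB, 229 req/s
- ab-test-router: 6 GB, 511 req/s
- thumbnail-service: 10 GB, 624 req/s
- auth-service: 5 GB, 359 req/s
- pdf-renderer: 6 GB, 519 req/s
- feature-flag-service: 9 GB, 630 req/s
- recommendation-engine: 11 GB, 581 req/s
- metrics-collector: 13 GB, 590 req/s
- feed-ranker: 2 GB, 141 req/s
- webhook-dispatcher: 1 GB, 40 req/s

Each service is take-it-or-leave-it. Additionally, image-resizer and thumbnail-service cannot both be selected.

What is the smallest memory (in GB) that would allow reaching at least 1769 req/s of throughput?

Minimise GB subject to total throughput ≥ 1769.
spell-checker + ab-test-router + pdf-renderer + feed-ranker: 1781 throughput at 22 GB.
No combination under 22 GB hits 1769.

22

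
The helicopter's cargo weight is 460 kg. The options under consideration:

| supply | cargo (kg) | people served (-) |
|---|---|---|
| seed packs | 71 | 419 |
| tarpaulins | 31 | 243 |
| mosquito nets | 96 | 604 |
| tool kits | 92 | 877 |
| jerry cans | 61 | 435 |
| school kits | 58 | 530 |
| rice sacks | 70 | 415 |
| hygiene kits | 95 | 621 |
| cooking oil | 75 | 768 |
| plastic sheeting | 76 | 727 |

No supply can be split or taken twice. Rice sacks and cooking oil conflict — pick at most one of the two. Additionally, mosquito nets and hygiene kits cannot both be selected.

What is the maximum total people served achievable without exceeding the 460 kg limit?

Density check — cooking oil 10.24, plastic sheeting 9.57, tool kits 9.53 are the best per kg.
The ratio heuristic lands on tarpaulins + tool kits + jerry cans + school kits + cooking oil + plastic sheeting (3580) but leaves 67 kg idle.
The 31 kg tied up in tarpaulins is better spent on hygiene kits — total rises to 3958 (457 kg).

3958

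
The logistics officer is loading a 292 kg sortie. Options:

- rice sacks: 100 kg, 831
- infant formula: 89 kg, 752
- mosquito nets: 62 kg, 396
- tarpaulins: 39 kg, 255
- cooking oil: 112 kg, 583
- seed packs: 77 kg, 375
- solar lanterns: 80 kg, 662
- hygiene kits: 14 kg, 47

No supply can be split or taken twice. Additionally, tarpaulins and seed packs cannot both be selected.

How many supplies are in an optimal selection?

The maximum people served within 292 kg is 2292.
rice sacks + infant formula + solar lanterns + hygiene kits hits 2292 at 283 kg.
Every optimal selection uses 4 supplies.

4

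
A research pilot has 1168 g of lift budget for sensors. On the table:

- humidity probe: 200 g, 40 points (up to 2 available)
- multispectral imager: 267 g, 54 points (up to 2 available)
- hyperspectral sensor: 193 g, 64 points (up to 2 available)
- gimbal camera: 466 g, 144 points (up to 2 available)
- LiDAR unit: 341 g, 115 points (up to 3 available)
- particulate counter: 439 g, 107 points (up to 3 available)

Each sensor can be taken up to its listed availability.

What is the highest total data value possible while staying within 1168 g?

Density check — LiDAR unit 0.34, hyperspectral sensor 0.33, gimbal camera 0.31 are the best per g.
Taking the top-ratio sensors first gives 3×LiDAR unit for 345 (1023 g).
Dropping LiDAR unit frees 341 g; slotting in gimbal camera (466 g) lifts the total to 374 at 1148 g.

374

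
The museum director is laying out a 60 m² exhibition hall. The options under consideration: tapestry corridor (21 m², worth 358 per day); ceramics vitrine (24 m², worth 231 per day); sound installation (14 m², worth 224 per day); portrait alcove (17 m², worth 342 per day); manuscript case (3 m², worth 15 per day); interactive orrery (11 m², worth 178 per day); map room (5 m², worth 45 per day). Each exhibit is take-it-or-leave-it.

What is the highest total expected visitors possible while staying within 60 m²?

984

Filling by ratio: tapestry corridor + portrait alcove + manuscript case + interactive orrery + map room for 938, with 3 m² left unused.
Replace interactive orrery with sound installation: the trade gains 46 net, giving 984 at 60 m².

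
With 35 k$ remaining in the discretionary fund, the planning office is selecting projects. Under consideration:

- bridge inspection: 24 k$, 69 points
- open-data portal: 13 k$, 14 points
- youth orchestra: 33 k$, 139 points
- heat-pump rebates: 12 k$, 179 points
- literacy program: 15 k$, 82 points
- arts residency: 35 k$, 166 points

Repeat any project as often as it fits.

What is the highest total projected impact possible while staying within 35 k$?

The ratio ordering already packs tightly: 2×heat-pump rebates, 24 k$, 358.
The spare 11 k$ is too small for any remaining project, and no exchange beats 358.

358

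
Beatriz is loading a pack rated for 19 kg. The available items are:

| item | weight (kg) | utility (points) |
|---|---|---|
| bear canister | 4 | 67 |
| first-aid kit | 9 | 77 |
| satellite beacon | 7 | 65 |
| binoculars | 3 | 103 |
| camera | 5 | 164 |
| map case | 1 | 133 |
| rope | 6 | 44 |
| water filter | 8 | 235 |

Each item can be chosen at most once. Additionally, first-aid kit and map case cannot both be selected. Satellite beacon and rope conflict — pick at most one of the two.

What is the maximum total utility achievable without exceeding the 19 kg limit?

Taking binoculars + camera + map case + water filter: 17 kg used, 635 in utility.
Every other selection either busts 19 kg or breaks a pairing rule or fails to beat 635.

635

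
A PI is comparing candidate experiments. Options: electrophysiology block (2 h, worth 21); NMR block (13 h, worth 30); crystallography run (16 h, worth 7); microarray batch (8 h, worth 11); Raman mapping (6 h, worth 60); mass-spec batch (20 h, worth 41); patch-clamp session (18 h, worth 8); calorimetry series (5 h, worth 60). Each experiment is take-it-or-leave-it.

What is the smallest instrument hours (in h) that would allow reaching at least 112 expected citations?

Look for the lowest-instrument combination reaching 112.
Raman mapping + calorimetry series: 120 expected citations at 11 h.
No combination under 11 h hits 112.

11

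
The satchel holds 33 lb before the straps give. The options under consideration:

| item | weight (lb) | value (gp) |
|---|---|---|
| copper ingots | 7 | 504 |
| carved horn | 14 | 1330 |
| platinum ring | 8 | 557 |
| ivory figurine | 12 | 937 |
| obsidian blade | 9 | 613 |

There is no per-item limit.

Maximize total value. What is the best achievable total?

2771

Filling by ratio: 2×carved horn for 2660, with 5 lb left unused.
The 14 lb tied up in carved horn is better spent on copper ingots + ivory figurine — total rises to 2771 (33 lb).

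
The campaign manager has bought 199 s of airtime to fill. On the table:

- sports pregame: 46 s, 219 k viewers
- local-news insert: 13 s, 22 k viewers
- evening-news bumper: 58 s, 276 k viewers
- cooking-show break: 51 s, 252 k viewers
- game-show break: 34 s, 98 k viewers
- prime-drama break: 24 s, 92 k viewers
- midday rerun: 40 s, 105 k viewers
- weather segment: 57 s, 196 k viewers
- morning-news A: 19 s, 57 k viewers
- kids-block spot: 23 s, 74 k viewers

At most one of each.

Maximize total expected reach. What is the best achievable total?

The ratio ordering already packs tightly: sports pregame + evening-news bumper + cooking-show break + prime-drama break + morning-news A, 198 s, 896.
Next best is sports pregame + evening-news bumper + cooking-show break + morning-news A + kids-block spot at 878 (197 s) — short by 18.

896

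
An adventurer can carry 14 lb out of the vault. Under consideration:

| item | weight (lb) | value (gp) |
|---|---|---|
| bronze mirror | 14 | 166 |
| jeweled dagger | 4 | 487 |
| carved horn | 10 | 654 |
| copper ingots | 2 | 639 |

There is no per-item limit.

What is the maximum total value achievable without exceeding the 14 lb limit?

4473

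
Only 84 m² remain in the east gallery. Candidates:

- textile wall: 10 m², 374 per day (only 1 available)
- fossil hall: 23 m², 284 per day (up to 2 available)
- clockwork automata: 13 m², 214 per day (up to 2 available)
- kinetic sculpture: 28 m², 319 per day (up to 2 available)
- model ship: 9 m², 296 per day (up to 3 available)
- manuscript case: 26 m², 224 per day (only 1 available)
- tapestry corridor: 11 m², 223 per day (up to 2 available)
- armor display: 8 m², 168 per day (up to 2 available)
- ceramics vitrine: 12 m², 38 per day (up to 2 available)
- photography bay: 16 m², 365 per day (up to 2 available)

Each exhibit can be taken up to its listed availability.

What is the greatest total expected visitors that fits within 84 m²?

2241

Density check — textile wall 37.40, model ship 32.89, photography bay 22.81 are the best per m².
Greedy by ratio would take textile wall + 3×model ship + armor display + 2×photography bay: 77 m² used, total 2160.
Dropping photography bay frees 16 m²; slotting in 2×tapestry corridor (22 m²) lifts the total to 2241 at 83 m².
Every other selection either busts 84 m² or exceeds an availability limit or fails to beat 2241.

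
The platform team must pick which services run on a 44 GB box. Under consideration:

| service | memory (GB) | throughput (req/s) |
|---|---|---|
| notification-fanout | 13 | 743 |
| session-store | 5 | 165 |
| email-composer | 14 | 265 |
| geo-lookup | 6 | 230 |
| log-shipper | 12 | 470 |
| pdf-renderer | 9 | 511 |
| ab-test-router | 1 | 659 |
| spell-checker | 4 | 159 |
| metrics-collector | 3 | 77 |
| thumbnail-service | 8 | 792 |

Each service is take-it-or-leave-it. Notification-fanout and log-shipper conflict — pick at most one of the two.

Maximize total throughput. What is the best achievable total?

3171

By throughput per GB: ab-test-router 659.00, thumbnail-service 99.00, notification-fanout 57.15 lead.
Best packing: notification-fanout + geo-lookup + pdf-renderer + ab-test-router + spell-checker + metrics-collector + thumbnail-service — 44 GB, 3171 total.
Runner-up notification-fanout + session-store + pdf-renderer + ab-test-router + spell-checker + metrics-collector + thumbnail-service tops out at 3106.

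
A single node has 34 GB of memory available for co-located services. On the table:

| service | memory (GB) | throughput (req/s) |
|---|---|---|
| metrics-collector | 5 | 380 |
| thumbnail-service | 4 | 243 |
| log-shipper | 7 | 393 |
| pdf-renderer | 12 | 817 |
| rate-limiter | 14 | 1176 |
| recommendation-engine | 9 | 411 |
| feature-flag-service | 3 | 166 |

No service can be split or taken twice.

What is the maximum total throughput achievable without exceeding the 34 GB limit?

2539

Taking metrics-collector + pdf-renderer + rate-limiter + feature-flag-service: 34 GB used, 2539 in throughput.
Runner-up thumbnail-service + pdf-renderer + rate-limiter + feature-flag-service tops out at 2402.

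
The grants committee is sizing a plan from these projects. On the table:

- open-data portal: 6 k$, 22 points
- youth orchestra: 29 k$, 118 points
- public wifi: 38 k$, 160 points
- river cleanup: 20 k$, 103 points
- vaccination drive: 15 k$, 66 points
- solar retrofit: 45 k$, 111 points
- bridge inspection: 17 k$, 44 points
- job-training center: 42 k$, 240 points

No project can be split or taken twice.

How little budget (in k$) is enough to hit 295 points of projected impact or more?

Look for the lowest-budget combination reaching 295.
Taking vaccination drive + job-training center gives 306 (≥ 295) for 57 k$.
No combination under 57 k$ hits 295.

57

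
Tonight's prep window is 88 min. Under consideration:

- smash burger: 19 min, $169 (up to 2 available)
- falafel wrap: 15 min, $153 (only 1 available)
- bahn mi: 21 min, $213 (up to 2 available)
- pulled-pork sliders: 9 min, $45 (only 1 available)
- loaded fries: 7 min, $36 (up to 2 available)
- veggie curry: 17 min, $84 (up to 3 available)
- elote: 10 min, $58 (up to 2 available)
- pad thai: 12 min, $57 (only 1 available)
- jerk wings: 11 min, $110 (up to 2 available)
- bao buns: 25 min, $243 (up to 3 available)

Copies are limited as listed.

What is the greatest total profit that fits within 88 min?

859

By profit per min: falafel wrap 10.20, bahn mi 10.14, jerk wings 10.00, bao buns 9.72 lead.
The ratio heuristic lands on falafel wrap + 2×bahn mi + loaded fries + 2×jerk wings (835) but leaves 2 min idle.
Dropping 2×bahn mi and loaded fries frees 49 min; slotting in 2×bao buns (50 min) lifts the total to 859 at 87 min.
That's the maximum — no swap from here does better than 859.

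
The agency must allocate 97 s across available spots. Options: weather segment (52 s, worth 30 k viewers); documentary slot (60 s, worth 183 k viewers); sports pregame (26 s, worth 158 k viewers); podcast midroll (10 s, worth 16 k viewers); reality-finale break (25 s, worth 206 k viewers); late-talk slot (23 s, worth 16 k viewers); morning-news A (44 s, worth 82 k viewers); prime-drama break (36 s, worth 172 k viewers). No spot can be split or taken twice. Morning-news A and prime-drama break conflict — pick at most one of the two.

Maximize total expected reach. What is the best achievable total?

552

By expected reach per s: reality-finale break 8.24, sports pregame 6.08, prime-drama break 4.78, documentary slot 3.05 lead.
Sports pregame + podcast midroll + reality-finale break + prime-drama break uses 97 of the 97 s and totals 552.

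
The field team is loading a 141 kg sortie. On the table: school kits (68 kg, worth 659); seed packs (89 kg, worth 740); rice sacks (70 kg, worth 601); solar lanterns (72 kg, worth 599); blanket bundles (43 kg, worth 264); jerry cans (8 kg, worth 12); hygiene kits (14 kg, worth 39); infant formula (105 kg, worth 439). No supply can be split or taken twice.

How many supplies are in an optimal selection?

2

The maximum people served within 141 kg is 1260.
school kits + rice sacks hits 1260 at 138 kg.
All optima have 2 supplies.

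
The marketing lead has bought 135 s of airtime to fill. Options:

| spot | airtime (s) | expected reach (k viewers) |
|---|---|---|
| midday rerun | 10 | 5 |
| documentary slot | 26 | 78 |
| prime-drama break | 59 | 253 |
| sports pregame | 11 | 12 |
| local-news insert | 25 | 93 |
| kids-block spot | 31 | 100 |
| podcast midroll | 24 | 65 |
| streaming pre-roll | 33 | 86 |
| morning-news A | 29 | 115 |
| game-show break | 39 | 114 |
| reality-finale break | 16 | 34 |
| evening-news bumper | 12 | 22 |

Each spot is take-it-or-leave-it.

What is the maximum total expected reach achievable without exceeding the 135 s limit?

502

A density-first pass picks prime-drama break + local-news insert + morning-news A + reality-finale break — 495 at 129 s.
Replace local-news insert with kids-block spot: the trade gains 7 net, giving 502 at 135 s.
Runner-up prime-drama break + local-news insert + morning-news A + reality-finale break tops out at 495.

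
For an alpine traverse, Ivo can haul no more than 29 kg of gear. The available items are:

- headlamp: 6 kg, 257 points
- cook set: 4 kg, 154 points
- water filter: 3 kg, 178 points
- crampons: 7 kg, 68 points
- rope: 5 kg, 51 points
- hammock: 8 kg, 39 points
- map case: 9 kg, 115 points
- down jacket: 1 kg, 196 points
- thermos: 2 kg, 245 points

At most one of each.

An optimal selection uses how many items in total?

7

The maximum utility within 29 kg is 1149.
For example headlamp + cook set + water filter + crampons + rope + down jacket + thermos achieves it, using 28 kg.
Every optimal selection uses 7 items.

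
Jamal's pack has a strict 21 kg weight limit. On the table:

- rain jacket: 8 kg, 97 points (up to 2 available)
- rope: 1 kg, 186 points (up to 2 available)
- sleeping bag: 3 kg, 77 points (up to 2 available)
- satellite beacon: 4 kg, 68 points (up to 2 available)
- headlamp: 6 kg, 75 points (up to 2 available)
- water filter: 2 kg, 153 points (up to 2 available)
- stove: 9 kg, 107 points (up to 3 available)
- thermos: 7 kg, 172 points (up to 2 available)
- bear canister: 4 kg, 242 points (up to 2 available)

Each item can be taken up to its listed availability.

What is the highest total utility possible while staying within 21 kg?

The ratio heuristic lands on 2×rope + 2×sleeping bag + 2×water filter + 2×bear canister (1316) but leaves 1 kg idle.
Replace 2×sleeping bag with thermos: the trade gains 18 net, giving 1334 at 21 kg.
That's the maximum — no swap from here does better than 1334.

1334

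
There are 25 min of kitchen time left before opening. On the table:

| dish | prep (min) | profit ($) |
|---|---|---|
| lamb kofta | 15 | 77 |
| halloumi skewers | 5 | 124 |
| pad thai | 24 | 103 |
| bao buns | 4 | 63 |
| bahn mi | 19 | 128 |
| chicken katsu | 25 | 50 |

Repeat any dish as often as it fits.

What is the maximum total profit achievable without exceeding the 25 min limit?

Best packing: 5×halloumi skewers — 25 min, 620 total.

620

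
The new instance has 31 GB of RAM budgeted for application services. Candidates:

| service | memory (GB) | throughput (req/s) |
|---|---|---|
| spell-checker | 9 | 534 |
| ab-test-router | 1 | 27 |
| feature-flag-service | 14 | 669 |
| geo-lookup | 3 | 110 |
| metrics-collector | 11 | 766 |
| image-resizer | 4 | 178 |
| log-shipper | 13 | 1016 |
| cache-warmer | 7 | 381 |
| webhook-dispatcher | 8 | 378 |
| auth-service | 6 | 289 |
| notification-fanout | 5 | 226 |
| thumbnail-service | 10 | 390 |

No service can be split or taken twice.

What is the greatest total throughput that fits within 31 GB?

2163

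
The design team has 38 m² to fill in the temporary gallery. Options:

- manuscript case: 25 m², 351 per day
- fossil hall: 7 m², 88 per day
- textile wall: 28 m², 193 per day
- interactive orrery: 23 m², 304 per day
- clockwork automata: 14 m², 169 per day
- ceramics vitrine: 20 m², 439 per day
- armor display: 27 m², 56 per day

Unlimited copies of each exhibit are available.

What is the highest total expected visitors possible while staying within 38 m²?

The ratio ordering already packs tightly: 2×fossil hall + ceramics vitrine, 34 m², 615.

615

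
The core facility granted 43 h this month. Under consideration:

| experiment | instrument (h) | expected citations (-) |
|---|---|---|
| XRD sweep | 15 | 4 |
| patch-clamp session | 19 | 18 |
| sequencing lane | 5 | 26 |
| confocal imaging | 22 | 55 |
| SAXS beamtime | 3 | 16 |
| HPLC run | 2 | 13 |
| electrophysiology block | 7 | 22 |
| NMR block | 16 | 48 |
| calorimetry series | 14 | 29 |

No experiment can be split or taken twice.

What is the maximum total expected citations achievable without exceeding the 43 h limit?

The ratio heuristic lands on sequencing lane + SAXS beamtime + HPLC run + electrophysiology block + NMR block (125) but leaves 10 h idle.
Dropping NMR block frees 16 h; slotting in confocal imaging (22 h) lifts the total to 132 at 39 h.
Confocal imaging + SAXS beamtime + HPLC run + NMR block (43 h) also reaches 132 — a tie, but nothing goes higher.

132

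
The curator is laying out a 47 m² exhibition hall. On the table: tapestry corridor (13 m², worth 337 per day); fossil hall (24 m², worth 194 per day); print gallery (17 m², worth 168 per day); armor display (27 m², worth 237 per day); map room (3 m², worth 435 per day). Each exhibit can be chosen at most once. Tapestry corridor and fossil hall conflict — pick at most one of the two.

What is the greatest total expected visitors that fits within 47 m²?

A density-first pass picks tapestry corridor + print gallery + map room — 940 at 33 m².
The 17 m² tied up in print gallery is better spent on armor display — total rises to 1009 (43 m²).
Next best is tapestry corridor + print gallery + map room at 940 (33 m²) — short by 69.

1009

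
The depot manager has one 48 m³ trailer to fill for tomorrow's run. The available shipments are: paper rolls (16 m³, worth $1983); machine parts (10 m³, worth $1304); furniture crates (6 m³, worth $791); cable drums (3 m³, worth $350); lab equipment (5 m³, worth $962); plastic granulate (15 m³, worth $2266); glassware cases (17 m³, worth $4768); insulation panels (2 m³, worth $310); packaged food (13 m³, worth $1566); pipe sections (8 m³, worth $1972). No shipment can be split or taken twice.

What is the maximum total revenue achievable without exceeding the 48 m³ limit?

10318

By revenue per m³: glassware cases 280.47, pipe sections 246.50, lab equipment 192.40, insulation panels 155.00 lead.
Filling by ratio: lab equipment + plastic granulate + glassware cases + insulation panels + pipe sections for 10278, with 1 m³ left unused.
The 2 m³ tied up in insulation panels is better spent on cable drums — total rises to 10318 (48 m³).
The closest alternative, lab equipment + plastic granulate + glassware cases + insulation panels + pipe sections, reaches only 10278.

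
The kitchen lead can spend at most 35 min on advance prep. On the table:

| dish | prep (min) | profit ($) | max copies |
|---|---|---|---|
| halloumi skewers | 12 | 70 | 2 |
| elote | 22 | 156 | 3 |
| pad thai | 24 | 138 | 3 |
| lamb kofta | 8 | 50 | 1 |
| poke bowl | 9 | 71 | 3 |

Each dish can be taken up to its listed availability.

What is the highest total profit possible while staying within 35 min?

263

Best packing: lamb kofta + 3×poke bowl — 35 min, 263 total.
Every other selection either busts 35 min or exceeds an availability limit or fails to beat 263.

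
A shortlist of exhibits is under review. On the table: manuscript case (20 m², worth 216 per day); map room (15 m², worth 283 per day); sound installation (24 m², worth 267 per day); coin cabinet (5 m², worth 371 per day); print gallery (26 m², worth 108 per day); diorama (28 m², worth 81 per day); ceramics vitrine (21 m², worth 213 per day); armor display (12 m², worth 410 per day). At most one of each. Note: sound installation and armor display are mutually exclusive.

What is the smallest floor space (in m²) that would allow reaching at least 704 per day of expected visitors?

Look for the lowest-floor combination reaching 704.
coin cabinet + armor display reaches 781 using 17 m².
Any bundle with less than 17 m² falls short of 704.

17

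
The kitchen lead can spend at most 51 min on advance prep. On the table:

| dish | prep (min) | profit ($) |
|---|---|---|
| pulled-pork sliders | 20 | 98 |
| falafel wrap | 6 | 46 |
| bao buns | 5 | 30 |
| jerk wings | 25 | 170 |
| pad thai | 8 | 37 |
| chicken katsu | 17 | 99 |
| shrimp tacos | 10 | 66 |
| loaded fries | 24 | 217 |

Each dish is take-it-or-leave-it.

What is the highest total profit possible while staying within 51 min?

By profit per min: loaded fries 9.04, falafel wrap 7.67, jerk wings 6.80 lead.
Taking the top-ratio dishes first gives falafel wrap + bao buns + shrimp tacos + loaded fries for 359 (45 min).
Replace falafel wrap and bao buns and shrimp tacos with jerk wings: the trade gains 28 net, giving 387 at 49 min.

387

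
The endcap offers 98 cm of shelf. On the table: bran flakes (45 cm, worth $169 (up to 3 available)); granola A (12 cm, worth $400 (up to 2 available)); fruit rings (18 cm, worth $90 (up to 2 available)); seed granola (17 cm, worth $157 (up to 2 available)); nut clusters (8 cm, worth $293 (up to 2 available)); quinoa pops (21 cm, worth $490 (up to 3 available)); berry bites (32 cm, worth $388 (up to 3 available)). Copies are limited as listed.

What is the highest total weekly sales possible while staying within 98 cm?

Greedy by ratio would take 2×granola A + 2×nut clusters + 2×quinoa pops: 82 cm used, total 2366.
Replace nut clusters with quinoa pops: the trade gains 197 net, giving 2563 at 95 cm.

2563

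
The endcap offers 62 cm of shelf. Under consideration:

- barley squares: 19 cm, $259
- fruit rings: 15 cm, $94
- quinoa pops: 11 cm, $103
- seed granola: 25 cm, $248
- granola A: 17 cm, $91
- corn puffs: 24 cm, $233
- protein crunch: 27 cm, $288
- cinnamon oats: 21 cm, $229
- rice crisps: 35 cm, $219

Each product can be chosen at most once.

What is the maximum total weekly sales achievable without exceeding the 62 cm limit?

Filling by ratio: barley squares + quinoa pops + cinnamon oats for 591, with 11 cm left unused.
Dropping cinnamon oats frees 21 cm; slotting in protein crunch (27 cm) lifts the total to 650 at 57 cm.
Runner-up barley squares + fruit rings + protein crunch tops out at 641.

650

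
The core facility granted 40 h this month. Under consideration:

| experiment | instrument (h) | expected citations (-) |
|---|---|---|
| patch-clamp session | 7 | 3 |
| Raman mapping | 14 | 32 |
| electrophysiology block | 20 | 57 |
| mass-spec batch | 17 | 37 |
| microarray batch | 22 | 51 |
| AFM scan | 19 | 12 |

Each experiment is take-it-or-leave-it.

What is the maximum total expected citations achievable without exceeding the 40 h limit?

94

Filling by ratio: Raman mapping + electrophysiology block for 89, with 6 h left unused.
The 14 h tied up in Raman mapping is better spent on mass-spec batch — total rises to 94 (37 h).
That's the maximum — no swap from here does better than 94.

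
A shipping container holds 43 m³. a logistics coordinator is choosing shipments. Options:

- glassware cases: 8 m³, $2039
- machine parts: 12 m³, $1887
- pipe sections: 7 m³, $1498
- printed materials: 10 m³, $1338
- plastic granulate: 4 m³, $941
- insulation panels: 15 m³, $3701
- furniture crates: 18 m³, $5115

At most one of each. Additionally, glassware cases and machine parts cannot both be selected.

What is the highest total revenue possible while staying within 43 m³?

10855

The ratio ordering already packs tightly: glassware cases + insulation panels + furniture crates, 41 m³, 10855.
Runner-up pipe sections + insulation panels + furniture crates tops out at 10314.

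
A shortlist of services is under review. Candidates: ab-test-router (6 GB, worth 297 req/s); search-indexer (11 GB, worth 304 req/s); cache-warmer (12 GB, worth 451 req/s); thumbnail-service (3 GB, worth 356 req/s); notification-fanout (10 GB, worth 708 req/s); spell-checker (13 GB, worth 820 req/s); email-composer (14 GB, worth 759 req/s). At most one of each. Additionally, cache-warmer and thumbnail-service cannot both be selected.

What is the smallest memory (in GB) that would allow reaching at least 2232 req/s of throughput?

Minimise GB subject to total throughput ≥ 2232.
Taking ab-test-router + thumbnail-service + spell-checker + email-composer gives 2232 (≥ 2232) for 36 GB.
No combination under 36 GB hits 2232.

36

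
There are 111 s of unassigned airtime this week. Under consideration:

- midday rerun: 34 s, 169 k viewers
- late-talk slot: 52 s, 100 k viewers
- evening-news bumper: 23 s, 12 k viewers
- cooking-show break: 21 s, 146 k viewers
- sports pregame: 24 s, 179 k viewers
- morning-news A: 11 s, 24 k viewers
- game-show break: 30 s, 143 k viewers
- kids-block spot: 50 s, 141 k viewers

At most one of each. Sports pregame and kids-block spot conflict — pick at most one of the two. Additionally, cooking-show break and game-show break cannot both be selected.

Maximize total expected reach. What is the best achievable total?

Taking midday rerun + cooking-show break + sports pregame + morning-news A: 90 s used, 518 in expected reach.
The spare 21 s is too small for any remaining spot, and no feasible exchange beats 518.

518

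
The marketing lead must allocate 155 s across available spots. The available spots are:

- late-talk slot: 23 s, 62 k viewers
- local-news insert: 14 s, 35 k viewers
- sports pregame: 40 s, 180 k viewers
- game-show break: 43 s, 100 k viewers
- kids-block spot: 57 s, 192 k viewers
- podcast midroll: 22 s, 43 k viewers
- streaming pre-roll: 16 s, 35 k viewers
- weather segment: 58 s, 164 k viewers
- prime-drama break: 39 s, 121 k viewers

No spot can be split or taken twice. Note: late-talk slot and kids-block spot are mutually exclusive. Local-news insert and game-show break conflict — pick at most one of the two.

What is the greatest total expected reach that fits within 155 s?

536

Greedy by ratio would take local-news insert + sports pregame + kids-block spot + prime-drama break: 150 s used, total 528.
The 53 s tied up in local-news insert and prime-drama break is better spent on weather segment — total rises to 536 (155 s).
The closest alternative, local-news insert + sports pregame + kids-block spot + prime-drama break, reaches only 528.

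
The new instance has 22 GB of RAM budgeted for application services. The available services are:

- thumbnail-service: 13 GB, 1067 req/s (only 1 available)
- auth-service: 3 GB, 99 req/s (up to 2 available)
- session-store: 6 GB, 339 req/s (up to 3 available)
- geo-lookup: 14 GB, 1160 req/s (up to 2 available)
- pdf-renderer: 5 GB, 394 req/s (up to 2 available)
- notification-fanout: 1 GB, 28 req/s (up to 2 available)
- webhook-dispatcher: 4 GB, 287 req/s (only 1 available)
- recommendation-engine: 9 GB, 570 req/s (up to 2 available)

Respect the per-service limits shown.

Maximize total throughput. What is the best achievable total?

1748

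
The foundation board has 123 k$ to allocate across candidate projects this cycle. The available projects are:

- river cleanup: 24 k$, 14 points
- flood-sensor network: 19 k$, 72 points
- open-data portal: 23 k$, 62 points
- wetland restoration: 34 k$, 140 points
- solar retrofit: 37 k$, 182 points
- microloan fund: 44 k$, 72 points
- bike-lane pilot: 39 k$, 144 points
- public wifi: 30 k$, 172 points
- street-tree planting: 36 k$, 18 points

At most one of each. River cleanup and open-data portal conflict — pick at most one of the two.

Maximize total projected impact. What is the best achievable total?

566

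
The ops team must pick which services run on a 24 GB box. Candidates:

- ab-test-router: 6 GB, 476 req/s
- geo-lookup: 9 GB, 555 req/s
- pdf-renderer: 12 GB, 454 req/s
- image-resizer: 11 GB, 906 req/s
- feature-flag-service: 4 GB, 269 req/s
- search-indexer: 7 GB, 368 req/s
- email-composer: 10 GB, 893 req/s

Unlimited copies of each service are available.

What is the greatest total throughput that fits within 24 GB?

The ratio ordering already packs tightly: feature-flag-service + 2×email-composer, 24 GB, 2055.

2055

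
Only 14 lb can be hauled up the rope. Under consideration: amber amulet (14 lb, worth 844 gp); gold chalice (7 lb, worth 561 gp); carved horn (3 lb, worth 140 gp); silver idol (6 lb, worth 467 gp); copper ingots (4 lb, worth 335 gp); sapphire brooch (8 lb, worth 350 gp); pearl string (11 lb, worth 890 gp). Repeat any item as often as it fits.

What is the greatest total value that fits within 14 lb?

1137

Ranking by ratio (value/lb): copper ingots 83.75, pearl string 80.91, gold chalice 80.14, silver idol 77.83.
A density-first pass picks 3×copper ingots — 1005 at 12 lb.
Dropping copper ingots frees 4 lb; slotting in silver idol (6 lb) lifts the total to 1137 at 14 lb.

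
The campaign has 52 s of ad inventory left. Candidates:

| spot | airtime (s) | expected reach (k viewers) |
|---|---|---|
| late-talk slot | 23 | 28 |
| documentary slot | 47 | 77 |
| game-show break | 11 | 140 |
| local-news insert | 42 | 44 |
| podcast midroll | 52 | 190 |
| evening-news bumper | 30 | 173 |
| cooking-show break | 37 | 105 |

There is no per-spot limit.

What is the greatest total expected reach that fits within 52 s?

Ranking by ratio (expected reach/s): game-show break 12.73, evening-news bumper 5.77, podcast midroll 3.65.
Taking 4×game-show break: 44 s used, 560 in expected reach.

560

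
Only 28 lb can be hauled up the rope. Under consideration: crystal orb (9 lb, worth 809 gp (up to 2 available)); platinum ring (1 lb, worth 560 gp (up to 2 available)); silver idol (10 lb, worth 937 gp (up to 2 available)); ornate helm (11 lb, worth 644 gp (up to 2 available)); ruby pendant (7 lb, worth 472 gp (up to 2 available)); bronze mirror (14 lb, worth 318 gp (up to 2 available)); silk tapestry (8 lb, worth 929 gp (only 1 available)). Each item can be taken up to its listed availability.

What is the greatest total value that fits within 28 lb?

3667

Density check — platinum ring 560.00, silk tapestry 116.12, silver idol 93.70 are the best per lb.
A density-first pass picks 2×platinum ring + silver idol + ruby pendant + silk tapestry — 3458 at 27 lb.
Dropping silver idol and ruby pendant frees 17 lb; slotting in 2×crystal orb (18 lb) lifts the total to 3667 at 28 lb.
No other feasible combination exceeds 3667.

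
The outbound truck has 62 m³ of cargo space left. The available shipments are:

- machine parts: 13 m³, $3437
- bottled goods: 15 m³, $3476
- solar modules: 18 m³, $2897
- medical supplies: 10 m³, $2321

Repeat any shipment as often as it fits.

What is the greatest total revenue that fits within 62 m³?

16069

The ratio ordering already packs tightly: 4×machine parts + medical supplies, 62 m³, 16069.
That's the maximum — no swap from here does better than 16069.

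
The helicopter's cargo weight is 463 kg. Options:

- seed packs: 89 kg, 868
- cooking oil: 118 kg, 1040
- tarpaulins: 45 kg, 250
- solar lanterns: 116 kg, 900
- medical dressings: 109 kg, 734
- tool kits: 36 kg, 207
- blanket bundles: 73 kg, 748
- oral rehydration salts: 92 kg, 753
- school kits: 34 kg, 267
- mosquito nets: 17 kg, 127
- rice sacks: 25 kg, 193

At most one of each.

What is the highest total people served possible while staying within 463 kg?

By people served per kg: blanket bundles 10.25, seed packs 9.75, cooking oil 8.81, oral rehydration salts 8.18 lead.
A density-first pass picks seed packs + cooking oil + blanket bundles + oral rehydration salts + school kits + mosquito nets + rice sacks — 3996 at 448 kg.
Dropping oral rehydration salts and mosquito nets frees 109 kg; slotting in solar lanterns (116 kg) lifts the total to 4016 at 455 kg.
An exhaustive check of the 2048 subsets confirms 4016.

4016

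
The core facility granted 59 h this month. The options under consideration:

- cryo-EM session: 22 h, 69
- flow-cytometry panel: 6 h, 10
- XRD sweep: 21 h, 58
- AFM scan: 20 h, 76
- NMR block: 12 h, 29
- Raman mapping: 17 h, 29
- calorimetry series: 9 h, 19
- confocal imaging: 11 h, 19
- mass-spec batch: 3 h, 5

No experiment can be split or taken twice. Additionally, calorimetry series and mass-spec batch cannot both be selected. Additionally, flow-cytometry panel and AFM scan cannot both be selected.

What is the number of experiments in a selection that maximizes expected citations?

4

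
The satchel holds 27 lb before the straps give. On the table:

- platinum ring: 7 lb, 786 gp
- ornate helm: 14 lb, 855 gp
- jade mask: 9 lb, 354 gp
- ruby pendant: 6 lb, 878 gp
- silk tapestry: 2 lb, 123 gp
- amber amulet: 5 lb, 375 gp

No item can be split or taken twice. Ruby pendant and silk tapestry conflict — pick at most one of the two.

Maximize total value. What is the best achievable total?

Platinum ring + ornate helm + ruby pendant uses 27 of the 27 lb and totals 2519.
Next best is platinum ring + jade mask + ruby pendant + amber amulet at 2393 (27 lb) — short by 126.

2519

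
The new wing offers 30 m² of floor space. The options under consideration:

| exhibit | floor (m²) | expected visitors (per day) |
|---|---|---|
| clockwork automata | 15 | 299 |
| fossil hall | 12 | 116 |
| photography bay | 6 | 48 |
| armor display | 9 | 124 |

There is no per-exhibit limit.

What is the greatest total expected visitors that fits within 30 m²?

Best packing: 2×clockwork automata — 30 m², 598 total.
No other feasible combination exceeds 598.

598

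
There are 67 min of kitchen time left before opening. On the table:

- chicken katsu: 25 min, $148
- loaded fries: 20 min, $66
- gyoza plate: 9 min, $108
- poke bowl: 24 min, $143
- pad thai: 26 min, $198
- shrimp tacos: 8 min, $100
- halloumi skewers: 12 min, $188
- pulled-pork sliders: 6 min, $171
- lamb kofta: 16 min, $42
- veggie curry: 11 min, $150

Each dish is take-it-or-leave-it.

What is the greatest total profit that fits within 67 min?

By profit per min: pulled-pork sliders 28.50, halloumi skewers 15.67, veggie curry 13.64, shrimp tacos 12.50 lead.
A density-first pass picks loaded fries + gyoza plate + shrimp tacos + halloumi skewers + pulled-pork sliders + veggie curry — 783 at 66 min.
The 28 min tied up in loaded fries and shrimp tacos is better spent on pad thai — total rises to 815 (64 min).
Next best is pad thai + shrimp tacos + halloumi skewers + pulled-pork sliders + veggie curry at 807 (63 min) — short by 8.

815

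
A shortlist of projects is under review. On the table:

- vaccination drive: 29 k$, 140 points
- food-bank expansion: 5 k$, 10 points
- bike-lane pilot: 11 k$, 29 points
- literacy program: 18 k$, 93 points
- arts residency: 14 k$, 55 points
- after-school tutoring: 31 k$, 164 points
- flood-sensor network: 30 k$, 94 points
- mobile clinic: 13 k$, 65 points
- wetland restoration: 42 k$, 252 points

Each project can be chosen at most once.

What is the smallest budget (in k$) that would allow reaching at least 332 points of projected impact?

Minimise k$ subject to total projected impact ≥ 332.
Taking literacy program + wetland restoration gives 345 (≥ 332) for 60 k$.
Any bundle with less than 60 k$ falls short of 332.

60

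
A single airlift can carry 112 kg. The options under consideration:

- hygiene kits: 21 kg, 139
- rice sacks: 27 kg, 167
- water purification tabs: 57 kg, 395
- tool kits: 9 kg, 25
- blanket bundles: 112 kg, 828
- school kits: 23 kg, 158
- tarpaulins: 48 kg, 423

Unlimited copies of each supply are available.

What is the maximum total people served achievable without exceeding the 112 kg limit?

Best packing: tool kits + 2×tarpaulins — 105 kg, 871 total.
Every other selection either busts 112 kg or fails to beat 871.

871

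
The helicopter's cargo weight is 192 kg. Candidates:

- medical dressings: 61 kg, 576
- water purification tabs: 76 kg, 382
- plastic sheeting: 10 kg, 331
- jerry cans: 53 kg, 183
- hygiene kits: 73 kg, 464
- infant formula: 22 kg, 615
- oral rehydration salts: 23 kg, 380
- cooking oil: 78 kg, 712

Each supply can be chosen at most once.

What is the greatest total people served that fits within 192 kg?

2366

By people served per kg: plastic sheeting 33.10, infant formula 27.95, oral rehydration salts 16.52 lead.
The ratio ordering already packs tightly: medical dressings + plastic sheeting + hygiene kits + infant formula + oral rehydration salts, 189 kg, 2366.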